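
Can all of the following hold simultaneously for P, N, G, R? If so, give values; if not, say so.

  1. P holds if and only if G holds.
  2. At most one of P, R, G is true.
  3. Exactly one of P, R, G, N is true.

P=F; N=F; G=F; R=T

  (1) P=F, G=F — same ✓
  (2) {P, R, G}: 1 true — at most one ✓
  (3) {P, R, G, N}: 1 true — exactly one ✓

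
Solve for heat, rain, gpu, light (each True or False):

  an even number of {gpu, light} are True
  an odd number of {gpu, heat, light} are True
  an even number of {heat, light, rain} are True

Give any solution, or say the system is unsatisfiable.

heat = True, rain = True, gpu = False, light = False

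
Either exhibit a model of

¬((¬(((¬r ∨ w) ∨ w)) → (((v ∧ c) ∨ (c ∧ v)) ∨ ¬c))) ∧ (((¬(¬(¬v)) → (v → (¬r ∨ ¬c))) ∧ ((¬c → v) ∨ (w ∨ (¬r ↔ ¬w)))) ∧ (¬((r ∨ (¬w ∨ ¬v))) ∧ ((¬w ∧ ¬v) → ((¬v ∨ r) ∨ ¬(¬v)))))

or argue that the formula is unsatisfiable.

Unsatisfiable — no assignment works.

Case r = True: the conjunct ¬((r ∨ (¬w ∨ ¬v))) becomes ¬((True ∨ (¬w ∨ ¬v))) = False.
Case r = False: the conjunct ¬((¬(((¬r ∨ w) ∨ w)) → (((v ∧ c) ∨ (c ∧ v)) ∨ ¬c))) becomes ¬((False → (((v ∧ c) ∨ (c ∧ v)) ∨ ¬c))) = False.
Both cases fail — unsatisfiable.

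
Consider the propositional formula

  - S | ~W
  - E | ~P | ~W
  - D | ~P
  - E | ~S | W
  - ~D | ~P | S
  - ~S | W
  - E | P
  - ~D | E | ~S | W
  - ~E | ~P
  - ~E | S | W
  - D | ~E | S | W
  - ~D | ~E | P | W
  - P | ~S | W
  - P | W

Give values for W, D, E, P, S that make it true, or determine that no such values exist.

W=T; D=F; E=T; P=F; S=T

Try W = False:
  (~S | W) forces S = False.
  (~E | S | W) forces E = False.
  (E | P) forces P = True.
  (D | ~P) forces D = True.
  clause (~D | ~P | S) is falsified — backtrack.
So W = True.
  then (S | ~W) forces S = True.
Set D = False.
  then (D | ~P) forces P = False.
  then (E | P) forces E = True.
All clauses satisfied.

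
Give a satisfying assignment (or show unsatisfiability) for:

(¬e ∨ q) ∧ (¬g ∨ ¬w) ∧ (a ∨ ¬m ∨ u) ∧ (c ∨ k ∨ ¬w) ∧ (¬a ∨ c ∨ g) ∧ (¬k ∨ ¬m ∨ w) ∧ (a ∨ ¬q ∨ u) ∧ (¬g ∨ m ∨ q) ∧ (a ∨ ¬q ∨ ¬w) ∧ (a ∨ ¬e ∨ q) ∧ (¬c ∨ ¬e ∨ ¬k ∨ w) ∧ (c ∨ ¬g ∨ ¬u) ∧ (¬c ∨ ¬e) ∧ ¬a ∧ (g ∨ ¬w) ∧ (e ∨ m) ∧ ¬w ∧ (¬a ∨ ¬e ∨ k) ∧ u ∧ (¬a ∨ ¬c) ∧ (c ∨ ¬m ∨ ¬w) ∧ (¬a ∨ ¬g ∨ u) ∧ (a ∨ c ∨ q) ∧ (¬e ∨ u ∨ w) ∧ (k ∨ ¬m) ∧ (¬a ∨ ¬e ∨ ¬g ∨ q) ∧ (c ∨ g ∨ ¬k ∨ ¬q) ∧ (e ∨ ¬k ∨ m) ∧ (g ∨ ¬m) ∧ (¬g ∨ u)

e = True, c = False, q = True, k = False, a = False, g = False, u = True, w = False, m = False

Unit clause (¬a) forces a = False.
Unit clause (¬w) forces w = False.
Unit clause (u) forces u = True.
Try e = False:
  (e ∨ m) forces m = True.
  (¬k ∨ ¬m ∨ w) forces k = False.
  clause (k ∨ ¬m) is falsified — backtrack.
So e = True.
  then (¬e ∨ q) forces q = True.
  then (¬c ∨ ¬e) forces c = False.
  then (c ∨ ¬g ∨ ¬u) forces g = False.
  then (c ∨ g ∨ ¬k ∨ ¬q) forces k = False.
  then (g ∨ ¬m) forces m = False.
All clauses satisfied.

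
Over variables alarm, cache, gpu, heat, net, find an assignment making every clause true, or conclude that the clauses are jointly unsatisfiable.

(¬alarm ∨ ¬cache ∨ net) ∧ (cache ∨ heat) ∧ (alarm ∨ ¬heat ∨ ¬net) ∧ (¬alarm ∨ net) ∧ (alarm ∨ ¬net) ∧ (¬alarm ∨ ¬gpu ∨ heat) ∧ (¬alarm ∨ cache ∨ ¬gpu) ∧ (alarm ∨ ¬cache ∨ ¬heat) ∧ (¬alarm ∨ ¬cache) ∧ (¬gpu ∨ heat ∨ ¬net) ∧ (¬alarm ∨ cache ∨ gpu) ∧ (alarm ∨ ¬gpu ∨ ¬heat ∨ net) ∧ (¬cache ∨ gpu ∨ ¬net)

Set alarm = False.
  then (alarm ∨ ¬net) forces net = False.
Set cache = True.
  then (alarm ∨ ¬cache ∨ ¬heat) forces heat = False.
Set gpu = False.
All clauses satisfied.

alarm = False; cache = True; gpu = False; heat = False; net = False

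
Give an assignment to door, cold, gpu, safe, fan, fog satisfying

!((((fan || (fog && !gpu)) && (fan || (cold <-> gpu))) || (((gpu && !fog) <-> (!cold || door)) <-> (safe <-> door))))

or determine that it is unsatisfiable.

door: True; cold: True; gpu: False; safe: True; fan: False; fog: False

  !((((fan || (fog && !gpu)) && (fan || (cold <-> gpu))) || (((gpu && !fog) <-> (!cold || door)) <-> (safe <-> door)))) = True
    ((fan || (fog && !gpu)) && (fan || (cold <-> gpu))) || (((gpu && !fog) <-> (!cold || door)) <-> (safe <-> door)) = False
      (fan || (fog && !gpu)) && (fan || (cold <-> gpu)) = False
        fan || (fog && !gpu) = False
          fog && !gpu = False
            !gpu = True
        fan || (cold <-> gpu) = False
          cold <-> gpu = False
      ((gpu && !fog) <-> (!cold || door)) <-> (safe <-> door) = False
        (gpu && !fog) <-> (!cold || door) = False
          gpu && !fog = False
            !fog = True
          !cold || door = True
            !cold = False
        safe <-> door = True
The formula evaluates to True.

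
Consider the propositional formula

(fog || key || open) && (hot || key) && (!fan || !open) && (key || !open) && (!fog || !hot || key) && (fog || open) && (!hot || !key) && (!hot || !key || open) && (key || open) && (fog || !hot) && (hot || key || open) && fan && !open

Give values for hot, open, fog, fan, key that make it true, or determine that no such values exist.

Unit clause (fan) forces fan = True.
Unit clause (!open) forces open = False.
In (fog || open) only fog is left, so fog = True.
In (key || open) only key is left, so key = True.
In (!hot || !key) only !hot is left, so hot = False.
All clauses satisfied.

hot = False, open = False, fog = True, fan = True, key = True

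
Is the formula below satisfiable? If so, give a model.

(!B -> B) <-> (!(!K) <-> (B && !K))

B = False; K = True

  (!B -> B) <-> (!(!K) <-> (B && !K)) = True
    !B -> B = False
      !B = True
    !(!K) <-> (B && !K) = False
      !(!K) = True
        !K = False
      B && !K = False
        !K = False
The formula evaluates to True.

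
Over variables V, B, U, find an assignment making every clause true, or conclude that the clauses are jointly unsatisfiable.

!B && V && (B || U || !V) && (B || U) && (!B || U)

Unit clause (!B) forces B = False.
Unit clause (V) forces V = True.
In (B || U || !V) only U is left, so U = True.
Check each clause:
  (!B): !B holds.
  (V): V holds.
  (B || U || !V): U holds.
  (B || U): U holds.
  (!B || U): !B holds.
All clauses satisfied.

V = True, B = False, U = True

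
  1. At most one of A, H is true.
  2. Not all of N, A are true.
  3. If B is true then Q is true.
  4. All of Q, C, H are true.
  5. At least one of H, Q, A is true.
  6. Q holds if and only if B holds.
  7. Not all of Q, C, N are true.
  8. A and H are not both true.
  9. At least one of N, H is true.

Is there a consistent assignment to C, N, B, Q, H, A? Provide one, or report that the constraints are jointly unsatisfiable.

C = True; N = False; B = True; Q = True; H = True; A = False

  (1) {A, H}: 1 true — at most one ✓
  (2) {N, A}: 0/2 true — not all ✓
  (3) B=T ⇒ Q: T ✓
  (4) {Q, C, H}: all 3 true ✓
  (5) {H, Q, A}: 2 true — at least one ✓
  (6) Q=T, B=T — same ✓
  (7) {Q, C, N}: 2/3 true — not all ✓
  (8) A=F, H=T — not both ✓
  (9) {N, H}: 1 true — at least one ✓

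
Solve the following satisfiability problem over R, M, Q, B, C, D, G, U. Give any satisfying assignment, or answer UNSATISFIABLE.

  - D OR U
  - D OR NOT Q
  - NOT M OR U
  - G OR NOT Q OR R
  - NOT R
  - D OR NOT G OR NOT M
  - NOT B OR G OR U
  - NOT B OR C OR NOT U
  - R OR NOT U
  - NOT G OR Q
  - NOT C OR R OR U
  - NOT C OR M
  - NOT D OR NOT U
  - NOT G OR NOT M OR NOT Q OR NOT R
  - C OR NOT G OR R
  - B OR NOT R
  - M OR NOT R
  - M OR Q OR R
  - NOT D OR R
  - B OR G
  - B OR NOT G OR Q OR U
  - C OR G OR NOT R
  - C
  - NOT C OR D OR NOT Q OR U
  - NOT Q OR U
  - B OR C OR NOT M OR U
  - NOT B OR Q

Case R = True:
  Clause (NOT R) is falsified — contradiction.
Case R = False:
  (R OR NOT U) forces U = False.
  (D OR U) forces D = True.
  Clause (NOT D OR R) is falsified — contradiction.
Both cases fail, so the formula is unsatisfiable.

Unsatisfiable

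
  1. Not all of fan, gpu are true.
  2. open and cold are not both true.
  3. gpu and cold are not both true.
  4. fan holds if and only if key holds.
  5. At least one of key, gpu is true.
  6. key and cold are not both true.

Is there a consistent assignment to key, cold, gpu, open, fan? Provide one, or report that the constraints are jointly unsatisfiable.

key: True, cold: False, gpu: False, open: False, fan: True

  (1) {fan, gpu}: 1/2 true — not all ✓
  (2) open=F, cold=F — not both ✓
  (3) gpu=F, cold=F — not both ✓
  (4) fan=T, key=T — same ✓
  (5) {key, gpu}: 1 true — at least one ✓
  (6) key=T, cold=F — not both ✓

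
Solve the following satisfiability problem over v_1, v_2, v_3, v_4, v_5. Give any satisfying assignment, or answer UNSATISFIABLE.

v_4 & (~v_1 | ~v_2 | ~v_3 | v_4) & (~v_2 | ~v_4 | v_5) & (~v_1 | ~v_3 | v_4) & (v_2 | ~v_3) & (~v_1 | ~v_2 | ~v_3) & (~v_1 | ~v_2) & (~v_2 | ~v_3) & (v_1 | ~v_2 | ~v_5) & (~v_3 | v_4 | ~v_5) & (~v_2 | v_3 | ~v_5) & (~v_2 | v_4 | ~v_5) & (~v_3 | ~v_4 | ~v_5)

v_1 = False; v_2 = False; v_3 = False; v_4 = True; v_5 = True

Unit clause (v_4) forces v_4 = True.
Set v_1 = False.
Try v_2 = True:
  (~v_2 | ~v_4 | v_5) forces v_5 = True.
  clause (v_1 | ~v_2 | ~v_5) is falsified — backtrack.
So v_2 = False.
  then (v_2 | ~v_3) forces v_3 = False.
Set v_5 = True.
All clauses satisfied.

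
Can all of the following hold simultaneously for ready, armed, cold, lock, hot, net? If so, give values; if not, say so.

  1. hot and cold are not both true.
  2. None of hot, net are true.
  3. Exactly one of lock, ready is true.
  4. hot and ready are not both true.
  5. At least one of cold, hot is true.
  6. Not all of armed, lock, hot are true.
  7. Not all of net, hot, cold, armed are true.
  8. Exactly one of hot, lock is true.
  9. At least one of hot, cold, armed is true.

ready=F; armed=F; cold=T; lock=T; hot=F; net=F

  (1) hot=F, cold=T — not both ✓
  (2) {hot, net}: 0 true — none ✓
  (3) {lock, ready}: 1 true — exactly one ✓
  (4) hot=F, ready=F — not both ✓
  (5) {cold, hot}: 1 true — at least one ✓
  (6) {armed, lock, hot}: 1/3 true — not all ✓
  (7) {net, hot, cold, armed}: 1/4 true — not all ✓
  (8) {hot, lock}: 1 true — exactly one ✓
  (9) {hot, cold, armed}: 1 true — at least one ✓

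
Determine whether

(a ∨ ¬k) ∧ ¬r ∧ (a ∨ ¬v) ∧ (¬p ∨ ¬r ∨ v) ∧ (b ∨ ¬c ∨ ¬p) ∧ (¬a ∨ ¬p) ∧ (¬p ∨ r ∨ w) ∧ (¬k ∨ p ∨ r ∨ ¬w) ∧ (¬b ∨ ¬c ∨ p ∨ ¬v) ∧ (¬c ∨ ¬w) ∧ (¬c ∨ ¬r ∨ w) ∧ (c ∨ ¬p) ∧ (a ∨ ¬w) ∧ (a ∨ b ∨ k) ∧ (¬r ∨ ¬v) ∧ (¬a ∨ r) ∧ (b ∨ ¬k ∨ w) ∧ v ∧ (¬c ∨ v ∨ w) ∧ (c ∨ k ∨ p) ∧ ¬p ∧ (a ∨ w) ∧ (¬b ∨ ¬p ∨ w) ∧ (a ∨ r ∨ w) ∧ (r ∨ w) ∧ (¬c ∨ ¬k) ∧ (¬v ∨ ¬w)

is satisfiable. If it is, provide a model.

Unsatisfiable — no assignment works.

Case v = True:
  (¬r) forces r = False.
  (a ∨ ¬v) forces a = True.
  Clause (¬a ∨ r) is falsified — contradiction.
Case v = False:
  Clause (v) is falsified — contradiction.
Both cases fail, so the formula is unsatisfiable.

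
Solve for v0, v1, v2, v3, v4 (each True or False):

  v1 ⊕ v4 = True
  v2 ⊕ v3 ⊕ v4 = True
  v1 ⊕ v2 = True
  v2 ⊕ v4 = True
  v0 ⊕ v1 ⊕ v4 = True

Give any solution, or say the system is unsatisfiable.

Adding constraints 1, 3, 4 mod 2: every variable appears an even number of times on the left, so the left side is 0.
But the right sides sum to 1 (mod 2). 0 ≠ 1 — the system is inconsistent.

No satisfying assignment exists.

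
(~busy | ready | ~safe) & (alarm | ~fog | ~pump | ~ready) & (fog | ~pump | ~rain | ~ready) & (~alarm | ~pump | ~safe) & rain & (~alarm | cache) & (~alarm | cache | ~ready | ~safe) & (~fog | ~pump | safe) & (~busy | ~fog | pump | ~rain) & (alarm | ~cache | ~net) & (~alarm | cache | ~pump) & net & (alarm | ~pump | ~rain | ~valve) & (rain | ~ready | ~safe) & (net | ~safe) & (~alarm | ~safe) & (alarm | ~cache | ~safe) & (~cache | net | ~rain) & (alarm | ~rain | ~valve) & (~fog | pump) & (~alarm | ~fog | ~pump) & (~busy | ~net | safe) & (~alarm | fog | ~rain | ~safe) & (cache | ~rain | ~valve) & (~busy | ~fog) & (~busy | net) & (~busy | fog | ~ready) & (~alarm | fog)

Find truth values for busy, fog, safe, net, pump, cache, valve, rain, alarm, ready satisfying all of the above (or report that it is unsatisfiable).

busy=F, fog=T, safe=T, net=T, pump=T, cache=F, valve=F, rain=T, alarm=F, ready=F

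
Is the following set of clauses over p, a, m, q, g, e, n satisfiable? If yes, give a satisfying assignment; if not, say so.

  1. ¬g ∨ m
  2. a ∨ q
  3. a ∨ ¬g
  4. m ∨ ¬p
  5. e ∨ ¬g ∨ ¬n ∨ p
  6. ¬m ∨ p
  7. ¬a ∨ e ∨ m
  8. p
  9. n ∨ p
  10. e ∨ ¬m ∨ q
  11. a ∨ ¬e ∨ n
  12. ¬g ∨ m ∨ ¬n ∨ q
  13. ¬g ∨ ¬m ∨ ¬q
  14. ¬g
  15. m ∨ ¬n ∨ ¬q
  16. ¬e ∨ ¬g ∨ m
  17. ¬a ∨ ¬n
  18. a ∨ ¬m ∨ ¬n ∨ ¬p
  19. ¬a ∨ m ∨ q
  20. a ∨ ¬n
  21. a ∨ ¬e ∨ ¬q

p: True, a: False, m: True, q: True, g: False, e: False, n: False

Unit clause (p) forces p = True.
Unit clause (¬g) forces g = False.
In (m ∨ ¬p) only m is left, so m = True.
Set a = False.
  then (a ∨ q) forces q = True.
  then (a ∨ ¬m ∨ ¬n ∨ ¬p) forces n = False.
  then (a ∨ ¬e ∨ ¬q) forces e = False.
All clauses satisfied.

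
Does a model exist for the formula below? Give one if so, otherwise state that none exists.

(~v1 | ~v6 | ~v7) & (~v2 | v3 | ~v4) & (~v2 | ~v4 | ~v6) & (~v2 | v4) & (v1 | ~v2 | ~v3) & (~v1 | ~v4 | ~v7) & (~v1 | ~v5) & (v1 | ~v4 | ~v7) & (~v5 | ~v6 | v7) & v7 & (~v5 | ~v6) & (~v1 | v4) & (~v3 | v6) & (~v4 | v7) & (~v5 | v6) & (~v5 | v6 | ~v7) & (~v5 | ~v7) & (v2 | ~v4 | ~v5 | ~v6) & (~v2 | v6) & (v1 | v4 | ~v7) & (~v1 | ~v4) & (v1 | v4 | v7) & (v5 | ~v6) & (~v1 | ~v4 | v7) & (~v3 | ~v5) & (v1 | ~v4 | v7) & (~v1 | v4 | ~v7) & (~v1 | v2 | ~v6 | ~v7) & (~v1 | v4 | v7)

Case v4 = True:
  (v7) forces v7 = True.
  (~v1 | ~v4 | ~v7) forces v1 = False.
  Clause (v1 | ~v4 | ~v7) is falsified — contradiction.
Case v4 = False:
  (~v2 | v4) forces v2 = False.
  (v7) forces v7 = True.
  (~v1 | v4) forces v1 = False.
  Clause (v1 | v4 | ~v7) is falsified — contradiction.
Both cases fail, so the formula is unsatisfiable.

No satisfying assignment exists.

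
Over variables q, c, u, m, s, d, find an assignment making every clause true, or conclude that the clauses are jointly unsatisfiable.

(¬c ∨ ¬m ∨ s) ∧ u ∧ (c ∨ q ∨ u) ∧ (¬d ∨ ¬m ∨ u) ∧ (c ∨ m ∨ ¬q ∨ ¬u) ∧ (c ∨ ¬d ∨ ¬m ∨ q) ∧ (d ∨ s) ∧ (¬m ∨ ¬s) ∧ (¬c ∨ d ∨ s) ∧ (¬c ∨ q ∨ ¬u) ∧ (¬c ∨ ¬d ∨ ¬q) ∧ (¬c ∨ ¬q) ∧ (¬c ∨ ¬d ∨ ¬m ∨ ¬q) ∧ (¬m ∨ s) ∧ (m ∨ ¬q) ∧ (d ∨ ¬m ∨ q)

Unit clause (u) forces u = True.
Try q = True:
  (¬c ∨ ¬q) forces c = False.
  (c ∨ m ∨ ¬q ∨ ¬u) forces m = True.
  (¬m ∨ ¬s) forces s = False.
  clause (¬m ∨ s) is falsified — backtrack.
So q = False.
  then (¬c ∨ q ∨ ¬u) forces c = False.
Set m = False.
Set s = True.
Set d = True.
All clauses satisfied.

q = False, c = False, u = True, m = False, s = True, d = True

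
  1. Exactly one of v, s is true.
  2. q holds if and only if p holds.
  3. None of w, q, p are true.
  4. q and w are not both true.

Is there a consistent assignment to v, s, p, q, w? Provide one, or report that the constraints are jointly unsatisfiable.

v = False; s = True; p = False; q = False; w = False

  (1) {v, s}: 1 true — exactly one ✓
  (2) q=F, p=F — same ✓
  (3) {w, q, p}: 0 true — none ✓
  (4) q=F, w=F — not both ✓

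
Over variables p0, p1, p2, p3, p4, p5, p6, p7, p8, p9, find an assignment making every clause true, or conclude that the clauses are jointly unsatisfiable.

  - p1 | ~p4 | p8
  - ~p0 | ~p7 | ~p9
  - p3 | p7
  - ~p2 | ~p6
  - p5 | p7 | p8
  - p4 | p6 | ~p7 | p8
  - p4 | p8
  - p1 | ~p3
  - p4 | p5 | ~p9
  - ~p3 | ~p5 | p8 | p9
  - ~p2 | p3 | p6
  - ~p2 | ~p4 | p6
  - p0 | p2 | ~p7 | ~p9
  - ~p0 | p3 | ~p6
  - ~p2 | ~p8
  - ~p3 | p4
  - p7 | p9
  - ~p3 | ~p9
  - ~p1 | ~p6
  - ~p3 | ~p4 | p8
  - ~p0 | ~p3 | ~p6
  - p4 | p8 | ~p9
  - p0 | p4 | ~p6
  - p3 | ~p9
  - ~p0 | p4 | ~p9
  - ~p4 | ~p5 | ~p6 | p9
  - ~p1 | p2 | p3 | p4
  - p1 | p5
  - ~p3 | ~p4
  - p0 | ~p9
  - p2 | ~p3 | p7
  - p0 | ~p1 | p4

p0 = True, p1 = False, p2 = False, p3 = False, p4 = True, p5 = True, p6 = False, p7 = True, p8 = True, p9 = False

Set p0 = True.
Set p1 = False.
  then (p1 | ~p3) forces p3 = False.
  then (~p0 | p3 | ~p6) forces p6 = False.
  then (p3 | ~p9) forces p9 = False.
  then (p1 | p5) forces p5 = True.
  then (p3 | p7) forces p7 = True.
  then (~p2 | p3 | p6) forces p2 = False.
Set p4 = True.
  then (p1 | ~p4 | p8) forces p8 = True.
All clauses satisfied.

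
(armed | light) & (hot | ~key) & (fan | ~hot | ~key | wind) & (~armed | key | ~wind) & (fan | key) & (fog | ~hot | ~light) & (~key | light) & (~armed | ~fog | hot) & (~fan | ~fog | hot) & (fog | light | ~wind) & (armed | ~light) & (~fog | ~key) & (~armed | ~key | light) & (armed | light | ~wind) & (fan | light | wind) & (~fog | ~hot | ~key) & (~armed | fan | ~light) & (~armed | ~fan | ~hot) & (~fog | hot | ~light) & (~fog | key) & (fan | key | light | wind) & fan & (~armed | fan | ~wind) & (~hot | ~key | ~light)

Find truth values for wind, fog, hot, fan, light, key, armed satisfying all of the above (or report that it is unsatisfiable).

Unit clause (fan) forces fan = True.
Set wind = False.
Try fog = True:
  (~fan | ~fog | hot) forces hot = True.
  (~fog | ~key) forces key = False.
  clause (~fog | key) is falsified — backtrack.
So fog = False.
Set hot = False.
  then (hot | ~key) forces key = False.
Set light = False.
  then (armed | light) forces armed = True.
All clauses satisfied.

wind=F, fog=F, hot=F, fan=T, light=F, key=F, armed=T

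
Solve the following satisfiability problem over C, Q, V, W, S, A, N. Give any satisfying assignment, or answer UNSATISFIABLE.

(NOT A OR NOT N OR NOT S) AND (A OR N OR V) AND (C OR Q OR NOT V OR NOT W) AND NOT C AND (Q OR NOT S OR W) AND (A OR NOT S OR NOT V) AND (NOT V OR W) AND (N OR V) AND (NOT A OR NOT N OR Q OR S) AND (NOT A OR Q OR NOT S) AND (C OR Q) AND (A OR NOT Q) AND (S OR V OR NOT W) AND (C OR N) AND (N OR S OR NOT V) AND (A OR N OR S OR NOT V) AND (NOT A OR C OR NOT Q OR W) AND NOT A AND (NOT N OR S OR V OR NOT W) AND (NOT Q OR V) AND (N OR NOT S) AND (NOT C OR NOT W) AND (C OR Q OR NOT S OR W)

Case C = True:
  Clause (NOT C) is falsified — contradiction.
Case C = False:
  (C OR Q) forces Q = True.
  (A OR NOT Q) forces A = True.
  Clause (NOT A) is falsified — contradiction.
Both cases fail, so the formula is unsatisfiable.

Unsatisfiable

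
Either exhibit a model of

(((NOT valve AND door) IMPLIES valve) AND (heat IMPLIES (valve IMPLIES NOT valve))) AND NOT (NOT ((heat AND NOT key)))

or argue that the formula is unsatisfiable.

heat = True; door = False; valve = False; key = False

  ((NOT valve AND door) IMPLIES valve) AND (heat IMPLIES (valve IMPLIES NOT valve)) = True
    (NOT valve AND door) IMPLIES valve = True
      NOT valve AND door = False
        NOT valve = True
    heat IMPLIES (valve IMPLIES NOT valve) = True
      valve IMPLIES NOT valve = True
        NOT valve = True
  NOT (NOT ((heat AND NOT key))) = True
    NOT ((heat AND NOT key)) = False
      heat AND NOT key = True
        NOT key = True
Both conjuncts True, so the formula holds.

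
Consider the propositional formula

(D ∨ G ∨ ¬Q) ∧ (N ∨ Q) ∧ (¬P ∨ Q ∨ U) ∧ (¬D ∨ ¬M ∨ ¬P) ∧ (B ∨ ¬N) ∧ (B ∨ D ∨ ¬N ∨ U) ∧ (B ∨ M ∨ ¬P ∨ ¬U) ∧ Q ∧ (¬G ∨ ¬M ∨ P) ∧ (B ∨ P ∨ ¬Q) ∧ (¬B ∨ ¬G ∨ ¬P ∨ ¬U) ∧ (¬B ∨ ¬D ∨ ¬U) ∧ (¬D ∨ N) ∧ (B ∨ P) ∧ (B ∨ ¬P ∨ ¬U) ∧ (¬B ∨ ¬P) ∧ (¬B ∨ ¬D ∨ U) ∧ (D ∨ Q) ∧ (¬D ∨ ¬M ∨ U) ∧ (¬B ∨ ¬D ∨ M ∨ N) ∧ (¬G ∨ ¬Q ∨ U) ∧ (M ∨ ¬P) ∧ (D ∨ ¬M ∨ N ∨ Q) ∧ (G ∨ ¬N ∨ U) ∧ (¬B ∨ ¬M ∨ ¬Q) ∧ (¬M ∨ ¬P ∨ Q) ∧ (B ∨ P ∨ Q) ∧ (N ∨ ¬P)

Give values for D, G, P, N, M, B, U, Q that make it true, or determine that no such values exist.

Unit clause (Q) forces Q = True.
Try D = True:
  (¬D ∨ N) forces N = True.
  (B ∨ ¬N) forces B = True.
  (¬B ∨ ¬D ∨ ¬U) forces U = False.
  clause (¬B ∨ ¬D ∨ U) is falsified — backtrack.
So D = False.
  then (D ∨ G ∨ ¬Q) forces G = True.
  then (¬G ∨ ¬Q ∨ U) forces U = True.
Try P = True:
  (¬B ∨ ¬G ∨ ¬P ∨ ¬U) forces B = False.
  clause (B ∨ ¬P ∨ ¬U) is falsified — backtrack.
So P = False.
  then (¬G ∨ ¬M ∨ P) forces M = False.
  then (B ∨ P ∨ ¬Q) forces B = True.
Set N = True.
All clauses satisfied.

D = False, G = True, P = False, N = True, M = False, B = True, U = True, Q = True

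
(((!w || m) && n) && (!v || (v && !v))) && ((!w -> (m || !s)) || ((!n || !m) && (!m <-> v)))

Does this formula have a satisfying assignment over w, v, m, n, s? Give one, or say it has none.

w = True, v = False, m = True, n = True, s = False

  ((!w || m) && n) && (!v || (v && !v)) = True
    (!w || m) && n = True
      !w || m = True
        !w = False
    !v || (v && !v) = True
      !v = True
      v && !v = False
        !v = True
  (!w -> (m || !s)) || ((!n || !m) && (!m <-> v)) = True
    !w -> (m || !s) = True
      !w = False
      m || !s = True
        !s = True
    (!n || !m) && (!m <-> v) = False
      !n || !m = False
        !n = False
        !m = False
      !m <-> v = True
        !m = False
Both conjuncts True, so the formula holds.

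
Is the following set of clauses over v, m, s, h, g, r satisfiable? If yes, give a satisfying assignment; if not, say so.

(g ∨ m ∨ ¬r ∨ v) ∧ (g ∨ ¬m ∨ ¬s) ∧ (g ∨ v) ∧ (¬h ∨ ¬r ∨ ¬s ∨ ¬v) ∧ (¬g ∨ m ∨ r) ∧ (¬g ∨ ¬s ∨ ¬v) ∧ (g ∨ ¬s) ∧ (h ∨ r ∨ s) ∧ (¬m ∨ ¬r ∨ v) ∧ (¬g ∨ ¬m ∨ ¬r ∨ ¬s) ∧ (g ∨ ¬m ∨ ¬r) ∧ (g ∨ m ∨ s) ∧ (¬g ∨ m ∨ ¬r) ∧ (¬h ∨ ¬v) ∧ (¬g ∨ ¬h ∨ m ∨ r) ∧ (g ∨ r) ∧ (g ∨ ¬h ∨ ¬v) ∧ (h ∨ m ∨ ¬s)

v = False; m = True; s = True; h = False; g = True; r = False

Set v = False.
  then (g ∨ v) forces g = True.
Try m = False:
  (¬g ∨ m ∨ r) forces r = True.
  clause (¬g ∨ m ∨ ¬r) is falsified — backtrack.
So m = True.
  then (¬m ∨ ¬r ∨ v) forces r = False.
Set s = True.
Set h = False.
All clauses satisfied.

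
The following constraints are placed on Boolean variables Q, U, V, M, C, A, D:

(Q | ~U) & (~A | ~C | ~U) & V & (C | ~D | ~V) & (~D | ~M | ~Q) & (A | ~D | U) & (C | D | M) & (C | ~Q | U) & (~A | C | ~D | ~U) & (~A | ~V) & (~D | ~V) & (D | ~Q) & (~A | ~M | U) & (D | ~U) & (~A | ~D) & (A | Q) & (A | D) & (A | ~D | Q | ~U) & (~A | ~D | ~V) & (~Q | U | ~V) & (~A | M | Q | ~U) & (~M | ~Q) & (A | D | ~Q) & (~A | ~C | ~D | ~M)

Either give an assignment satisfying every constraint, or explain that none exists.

Case V = True:
  (~A | ~V) forces A = False.
  (~D | ~V) forces D = False.
  Clause (A | D) is falsified — contradiction.
Case V = False:
  Clause (V) is falsified — contradiction.
Both cases fail, so the formula is unsatisfiable.

UNSATISFIABLE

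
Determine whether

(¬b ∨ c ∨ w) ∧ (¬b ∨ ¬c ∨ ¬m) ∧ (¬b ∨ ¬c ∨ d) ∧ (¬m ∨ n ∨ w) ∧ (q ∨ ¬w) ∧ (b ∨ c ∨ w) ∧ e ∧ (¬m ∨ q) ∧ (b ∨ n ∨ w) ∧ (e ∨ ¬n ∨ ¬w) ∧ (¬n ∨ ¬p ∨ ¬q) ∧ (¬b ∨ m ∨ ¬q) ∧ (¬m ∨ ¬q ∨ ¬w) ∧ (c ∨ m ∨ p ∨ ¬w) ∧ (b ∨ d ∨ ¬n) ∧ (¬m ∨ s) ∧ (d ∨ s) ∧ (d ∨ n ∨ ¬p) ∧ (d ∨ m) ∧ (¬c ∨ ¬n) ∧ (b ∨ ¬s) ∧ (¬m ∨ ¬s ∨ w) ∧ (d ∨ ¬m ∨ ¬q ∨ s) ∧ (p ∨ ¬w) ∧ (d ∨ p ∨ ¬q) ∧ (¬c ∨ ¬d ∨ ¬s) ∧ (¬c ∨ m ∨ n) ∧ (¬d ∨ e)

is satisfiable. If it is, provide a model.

Unit clause (e) forces e = True.
Set m = False.
  then (d ∨ m) forces d = True.
Set n = False.
  then (¬c ∨ m ∨ n) forces c = False.
Set w = True.
  then (q ∨ ¬w) forces q = True.
  then (¬b ∨ m ∨ ¬q) forces b = False.
  then (c ∨ m ∨ p ∨ ¬w) forces p = True.
  then (b ∨ ¬s) forces s = False.
All clauses satisfied.

m: False; n: False; w: True; e: True; q: True; d: True; p: True; c: False; b: False; s: False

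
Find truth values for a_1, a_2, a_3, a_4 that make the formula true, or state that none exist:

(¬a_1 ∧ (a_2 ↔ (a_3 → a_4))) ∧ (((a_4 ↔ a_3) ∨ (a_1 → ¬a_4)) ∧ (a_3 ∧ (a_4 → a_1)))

a_1=F, a_2=F, a_3=T, a_4=F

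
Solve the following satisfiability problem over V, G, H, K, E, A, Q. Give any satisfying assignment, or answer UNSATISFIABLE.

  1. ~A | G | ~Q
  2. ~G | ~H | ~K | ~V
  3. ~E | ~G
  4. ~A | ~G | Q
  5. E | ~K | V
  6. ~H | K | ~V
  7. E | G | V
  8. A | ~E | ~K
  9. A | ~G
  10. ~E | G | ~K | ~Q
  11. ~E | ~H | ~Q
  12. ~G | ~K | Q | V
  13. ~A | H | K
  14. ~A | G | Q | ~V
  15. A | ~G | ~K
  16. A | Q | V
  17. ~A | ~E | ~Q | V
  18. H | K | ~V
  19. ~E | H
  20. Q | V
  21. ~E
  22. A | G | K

Unit clause (~E) forces E = False.
Set V = False.
  then (E | ~K | V) forces K = False.
  then (E | G | V) forces G = True.
  then (A | ~G) forces A = True.
  then (~A | H | K) forces H = True.
  then (Q | V) forces Q = True.
All clauses satisfied.

V: False, G: True, H: True, K: False, E: False, A: True, Q: True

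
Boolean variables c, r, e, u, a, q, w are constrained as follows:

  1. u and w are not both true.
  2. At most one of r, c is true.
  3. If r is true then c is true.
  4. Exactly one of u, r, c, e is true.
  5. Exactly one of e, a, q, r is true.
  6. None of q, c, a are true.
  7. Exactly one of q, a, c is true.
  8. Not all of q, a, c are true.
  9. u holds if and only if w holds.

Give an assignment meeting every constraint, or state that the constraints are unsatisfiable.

Case a = True:
  Constraint (6) is violated (a=T) — contradiction.
Case a = False:
  (6) forces q = False.
  (6) forces c = False.
  Constraint (7) is violated (q=F, a=F, c=F) — contradiction.
Both cases fail — unsatisfiable.

Unsatisfiable — no assignment works.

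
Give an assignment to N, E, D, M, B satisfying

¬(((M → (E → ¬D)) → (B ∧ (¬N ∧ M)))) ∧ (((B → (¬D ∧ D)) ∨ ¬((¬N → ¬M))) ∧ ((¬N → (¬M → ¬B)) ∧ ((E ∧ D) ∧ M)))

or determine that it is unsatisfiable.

Unsatisfiable

Case M = True: the formula simplifies to ¬(((E → ¬D) → (B ∧ ¬N))) ∧ (((B → (¬D ∧ D)) ∨ ¬N) ∧ (E ∧ D)).
  D = True: simplifies to ¬((¬E → (B ∧ ¬N))) ∧ ((¬B ∨ ¬N) ∧ E).
    E = True: the conjunct ¬((¬E → (B ∧ ¬N))) becomes ¬((False → (B ∧ ¬N))) = False.
    E = False: the conjunct E is False.
  D = False: the conjunct D is False.
Case M = False: the conjunct M is False.
Both cases fail — unsatisfiable.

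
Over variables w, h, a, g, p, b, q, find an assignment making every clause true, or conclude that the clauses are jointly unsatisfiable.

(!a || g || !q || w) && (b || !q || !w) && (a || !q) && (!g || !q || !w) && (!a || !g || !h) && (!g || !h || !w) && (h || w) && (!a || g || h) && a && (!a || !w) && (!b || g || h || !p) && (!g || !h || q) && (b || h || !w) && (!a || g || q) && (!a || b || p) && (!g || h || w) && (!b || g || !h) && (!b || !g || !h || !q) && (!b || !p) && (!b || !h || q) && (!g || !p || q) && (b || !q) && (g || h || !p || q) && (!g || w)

Case a = True:
  (!a || !w) forces w = False.
  (h || w) forces h = True.
  (!a || !g || !h) forces g = False.
  (!a || g || !q || w) forces q = False.
  Clause (!a || g || q) is falsified — contradiction.
Case a = False:
  Clause (a) is falsified — contradiction.
Both cases fail, so the formula is unsatisfiable.

The formula is unsatisfiable.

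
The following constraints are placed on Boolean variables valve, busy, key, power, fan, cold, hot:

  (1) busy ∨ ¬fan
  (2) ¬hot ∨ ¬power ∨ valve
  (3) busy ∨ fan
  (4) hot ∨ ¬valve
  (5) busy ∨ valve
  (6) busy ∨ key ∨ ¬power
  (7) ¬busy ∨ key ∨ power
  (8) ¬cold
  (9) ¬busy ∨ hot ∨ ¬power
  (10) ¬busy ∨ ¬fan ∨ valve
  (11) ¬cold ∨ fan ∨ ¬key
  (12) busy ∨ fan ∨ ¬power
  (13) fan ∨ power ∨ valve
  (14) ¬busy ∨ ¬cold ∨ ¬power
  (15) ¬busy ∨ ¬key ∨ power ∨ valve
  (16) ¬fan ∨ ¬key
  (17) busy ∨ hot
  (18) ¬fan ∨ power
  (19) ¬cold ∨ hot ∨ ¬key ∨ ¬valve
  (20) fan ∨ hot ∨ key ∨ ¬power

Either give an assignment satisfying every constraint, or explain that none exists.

Unit clause (¬cold) forces cold = False.
Try valve = False:
  (busy ∨ valve) forces busy = True.
  (¬busy ∨ ¬fan ∨ valve) forces fan = False.
  (fan ∨ power ∨ valve) forces power = True.
  (¬hot ∨ ¬power ∨ valve) forces hot = False.
  clause (¬busy ∨ hot ∨ ¬power) is falsified — backtrack.
So valve = True.
  then (hot ∨ ¬valve) forces hot = True.
Try busy = False:
  (busy ∨ ¬fan) forces fan = False.
  clause (busy ∨ fan) is falsified — backtrack.
So busy = True.
Set key = True.
  then (¬fan ∨ ¬key) forces fan = False.
Set power = True.
All clauses satisfied.

valve = True, busy = True, key = True, power = True, fan = False, cold = False, hot = True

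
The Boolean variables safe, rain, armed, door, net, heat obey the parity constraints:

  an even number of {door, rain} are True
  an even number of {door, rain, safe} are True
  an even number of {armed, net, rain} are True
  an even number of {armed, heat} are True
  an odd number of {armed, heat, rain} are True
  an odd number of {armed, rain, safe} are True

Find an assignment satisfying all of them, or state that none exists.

safe: False, rain: True, armed: False, door: True, net: True, heat: False

{door, rain}: 2 true → even ✓
{door, rain, safe}: 2 true → even ✓
{armed, net, rain}: 2 true → even ✓
{armed, heat}: 0 true → even ✓
{armed, heat, rain}: 1 true → odd ✓
{armed, rain, safe}: 1 true → odd ✓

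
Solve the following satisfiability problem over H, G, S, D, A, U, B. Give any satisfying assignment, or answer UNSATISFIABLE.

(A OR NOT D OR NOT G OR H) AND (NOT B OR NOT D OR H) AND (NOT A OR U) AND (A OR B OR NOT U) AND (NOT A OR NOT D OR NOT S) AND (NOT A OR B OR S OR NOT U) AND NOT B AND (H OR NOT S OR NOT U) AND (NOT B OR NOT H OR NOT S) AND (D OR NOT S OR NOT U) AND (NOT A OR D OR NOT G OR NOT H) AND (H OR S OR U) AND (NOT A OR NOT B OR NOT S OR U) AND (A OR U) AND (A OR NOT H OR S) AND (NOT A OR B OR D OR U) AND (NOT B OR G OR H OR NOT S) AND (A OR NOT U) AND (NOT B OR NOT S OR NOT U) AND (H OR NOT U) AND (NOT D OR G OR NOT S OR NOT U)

Unsatisfiable — no assignment works.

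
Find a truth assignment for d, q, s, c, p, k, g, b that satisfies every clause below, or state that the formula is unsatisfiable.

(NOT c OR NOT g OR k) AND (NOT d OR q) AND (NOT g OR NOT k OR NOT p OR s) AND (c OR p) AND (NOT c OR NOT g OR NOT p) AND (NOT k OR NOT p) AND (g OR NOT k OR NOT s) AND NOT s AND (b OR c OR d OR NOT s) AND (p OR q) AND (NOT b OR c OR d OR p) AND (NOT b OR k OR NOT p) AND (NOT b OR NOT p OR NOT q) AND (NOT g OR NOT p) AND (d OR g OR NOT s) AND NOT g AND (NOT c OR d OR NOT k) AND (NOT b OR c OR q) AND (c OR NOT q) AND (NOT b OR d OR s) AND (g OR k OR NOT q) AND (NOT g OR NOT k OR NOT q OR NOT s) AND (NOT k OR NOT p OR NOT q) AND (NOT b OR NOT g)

Unit clause (NOT s) forces s = False.
Unit clause (NOT g) forces g = False.
Set d = False.
  then (NOT b OR d OR s) forces b = False.
Set q = False.
  then (p OR q) forces p = True.
  then (NOT k OR NOT p) forces k = False.
Set c = True.
All clauses satisfied.

d: False; q: False; s: False; c: True; p: True; k: False; g: False; b: False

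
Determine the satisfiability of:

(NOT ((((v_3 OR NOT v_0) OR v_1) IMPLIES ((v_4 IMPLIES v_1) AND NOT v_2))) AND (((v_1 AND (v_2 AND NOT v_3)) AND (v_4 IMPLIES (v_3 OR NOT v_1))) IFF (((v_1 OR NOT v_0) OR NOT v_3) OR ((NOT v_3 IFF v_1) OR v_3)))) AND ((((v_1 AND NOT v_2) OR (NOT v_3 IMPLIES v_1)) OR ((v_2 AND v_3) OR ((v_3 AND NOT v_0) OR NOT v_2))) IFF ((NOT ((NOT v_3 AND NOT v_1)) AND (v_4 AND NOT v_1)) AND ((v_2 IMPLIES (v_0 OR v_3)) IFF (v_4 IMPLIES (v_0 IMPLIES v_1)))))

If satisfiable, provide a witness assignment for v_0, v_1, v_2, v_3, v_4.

Case v_3 = True: the conjunct ((v_1 AND (v_2 AND NOT v_3)) AND (v_4 IMPLIES (v_3 OR NOT v_1))) IFF (((v_1 OR NOT v_0) OR NOT v_3) OR ((NOT v_3 IFF v_1) OR v_3)) becomes (False AND True) IFF ((v_1 OR NOT v_0) OR True) = False.
Case v_3 = False: the formula simplifies to (NOT (((NOT v_0 OR v_1) IMPLIES ((v_4 IMPLIES v_1) AND NOT v_2))) AND ((v_1 AND v_2) AND (v_4 IMPLIES NOT v_1))) AND ((((v_1 AND NOT v_2) OR v_1) OR NOT v_2) IFF ((NOT (NOT v_1) AND (v_4 AND NOT v_1)) AND ((v_2 IMPLIES v_0) IFF (v_4 IMPLIES (v_0 IMPLIES v_1))))).
  v_1 = True: the conjunct (((v_1 AND NOT v_2) OR v_1) OR NOT v_2) IFF ((NOT (NOT v_1) AND (v_4 AND NOT v_1)) AND ((v_2 IMPLIES v_0) IFF (v_4 IMPLIES (v_0 IMPLIES v_1)))) becomes (True OR NOT v_2) IFF (False AND (v_2 IMPLIES v_0)) = False.
  v_1 = False: the conjunct v_1 is False.
Both cases fail — unsatisfiable.

The formula is unsatisfiable.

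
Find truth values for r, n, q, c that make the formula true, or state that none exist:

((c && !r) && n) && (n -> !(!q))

r = False, n = True, q = True, c = True

  (c && !r) && n = True
    c && !r = True
      !r = True
  n -> !(!q) = True
    !(!q) = True
      !q = False
Both conjuncts True, so the formula holds.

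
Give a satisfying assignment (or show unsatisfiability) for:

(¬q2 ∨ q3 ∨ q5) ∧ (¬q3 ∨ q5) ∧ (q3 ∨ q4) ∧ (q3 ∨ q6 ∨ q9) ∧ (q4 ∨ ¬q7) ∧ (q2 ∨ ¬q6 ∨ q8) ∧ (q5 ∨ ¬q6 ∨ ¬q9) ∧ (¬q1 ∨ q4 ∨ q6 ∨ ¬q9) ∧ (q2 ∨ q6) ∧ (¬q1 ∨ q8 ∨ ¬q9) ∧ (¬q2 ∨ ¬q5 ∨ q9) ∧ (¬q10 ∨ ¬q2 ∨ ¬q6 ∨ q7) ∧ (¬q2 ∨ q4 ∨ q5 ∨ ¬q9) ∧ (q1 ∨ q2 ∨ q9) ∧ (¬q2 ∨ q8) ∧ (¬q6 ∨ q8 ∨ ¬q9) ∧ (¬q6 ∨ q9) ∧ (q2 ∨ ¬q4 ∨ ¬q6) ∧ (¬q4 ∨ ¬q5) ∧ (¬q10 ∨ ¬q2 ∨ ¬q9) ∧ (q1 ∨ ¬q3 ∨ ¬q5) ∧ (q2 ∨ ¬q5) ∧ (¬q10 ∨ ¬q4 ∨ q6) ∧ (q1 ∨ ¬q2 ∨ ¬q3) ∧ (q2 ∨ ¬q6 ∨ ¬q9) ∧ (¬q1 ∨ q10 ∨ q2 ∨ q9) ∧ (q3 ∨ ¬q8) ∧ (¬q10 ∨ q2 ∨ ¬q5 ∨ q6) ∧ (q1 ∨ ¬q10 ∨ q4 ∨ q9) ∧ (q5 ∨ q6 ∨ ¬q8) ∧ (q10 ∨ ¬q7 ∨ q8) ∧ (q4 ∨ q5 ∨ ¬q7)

q1: True, q2: True, q3: True, q4: False, q5: True, q6: True, q7: False, q8: True, q9: True, q10: False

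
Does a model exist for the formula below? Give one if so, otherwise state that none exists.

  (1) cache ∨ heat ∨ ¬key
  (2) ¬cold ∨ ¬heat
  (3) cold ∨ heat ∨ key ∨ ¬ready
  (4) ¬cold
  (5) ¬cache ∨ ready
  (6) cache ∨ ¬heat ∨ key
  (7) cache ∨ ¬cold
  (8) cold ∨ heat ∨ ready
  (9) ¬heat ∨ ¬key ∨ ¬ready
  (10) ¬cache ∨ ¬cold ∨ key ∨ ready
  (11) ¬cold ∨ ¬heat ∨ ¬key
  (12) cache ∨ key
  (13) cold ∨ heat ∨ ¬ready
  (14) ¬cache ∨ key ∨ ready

Unit clause (¬cold) forces cold = False.
Set key = False.
  then (cache ∨ key) forces cache = True.
  then (¬cache ∨ key ∨ ready) forces ready = True.
  then (cold ∨ heat ∨ key ∨ ¬ready) forces heat = True.
All clauses satisfied.

cold = False, key = False, heat = True, cache = True, ready = True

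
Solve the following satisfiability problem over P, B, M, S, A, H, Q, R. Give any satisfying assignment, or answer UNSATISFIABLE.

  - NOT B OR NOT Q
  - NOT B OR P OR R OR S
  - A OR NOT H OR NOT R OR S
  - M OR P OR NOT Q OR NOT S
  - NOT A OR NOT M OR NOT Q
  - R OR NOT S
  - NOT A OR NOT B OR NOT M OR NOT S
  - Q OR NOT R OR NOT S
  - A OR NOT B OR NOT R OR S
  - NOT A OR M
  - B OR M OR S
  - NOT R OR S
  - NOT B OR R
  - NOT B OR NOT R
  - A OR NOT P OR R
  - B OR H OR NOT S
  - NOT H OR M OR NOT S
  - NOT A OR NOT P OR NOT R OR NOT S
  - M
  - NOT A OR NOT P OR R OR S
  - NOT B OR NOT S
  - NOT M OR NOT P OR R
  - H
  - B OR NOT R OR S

Unit clause (M) forces M = True.
Unit clause (H) forces H = True.
Set P = False.
Try B = True:
  (NOT B OR NOT Q) forces Q = False.
  (NOT B OR R) forces R = True.
  clause (NOT B OR NOT R) is falsified — backtrack.
So B = False.
Set S = True.
  then (R OR NOT S) forces R = True.
  then (Q OR NOT R OR NOT S) forces Q = True.
  then (NOT A OR NOT M OR NOT Q) forces A = False.
All clauses satisfied.

P: False, B: False, M: True, S: True, A: False, H: True, Q: True, R: True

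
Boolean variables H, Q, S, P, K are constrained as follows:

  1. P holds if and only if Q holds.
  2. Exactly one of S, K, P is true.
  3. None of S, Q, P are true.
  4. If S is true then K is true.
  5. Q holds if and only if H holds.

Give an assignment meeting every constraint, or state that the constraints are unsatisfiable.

H = False, Q = False, S = False, P = False, K = True

  (1) P=F, Q=F — same ✓
  (2) {S, K, P}: 1 true — exactly one ✓
  (3) {S, Q, P}: 0 true — none ✓
  (4) S=F ⇒ K: vacuous ✓
  (5) Q=F, H=F — same ✓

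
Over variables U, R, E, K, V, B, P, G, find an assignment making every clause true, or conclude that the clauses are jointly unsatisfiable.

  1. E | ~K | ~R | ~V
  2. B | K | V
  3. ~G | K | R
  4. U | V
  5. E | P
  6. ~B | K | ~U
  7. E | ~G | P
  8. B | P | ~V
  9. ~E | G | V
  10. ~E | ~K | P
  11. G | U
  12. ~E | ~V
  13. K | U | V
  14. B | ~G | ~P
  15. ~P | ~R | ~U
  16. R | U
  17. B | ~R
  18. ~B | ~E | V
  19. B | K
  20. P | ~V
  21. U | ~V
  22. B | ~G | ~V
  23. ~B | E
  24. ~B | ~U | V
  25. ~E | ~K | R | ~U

U=T, R=F, E=F, K=T, V=T, B=F, P=T, G=F

Set U = True.
Try R = True:
  (~P | ~R | ~U) forces P = False.
  (E | P) forces E = True.
  (~E | ~K | P) forces K = False.
  (~B | K | ~U) forces B = False.
  clause (B | ~R) is falsified — backtrack.
So R = False.
Set E = False.
  then (E | P) forces P = True.
  then (~B | E) forces B = False.
  then (B | ~G | ~P) forces G = False.
  then (B | K) forces K = True.
Set V = True.
All clauses satisfied.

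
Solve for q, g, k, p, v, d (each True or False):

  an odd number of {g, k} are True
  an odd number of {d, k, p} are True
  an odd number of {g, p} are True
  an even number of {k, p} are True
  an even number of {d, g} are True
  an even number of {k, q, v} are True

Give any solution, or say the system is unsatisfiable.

q: False, g: True, k: False, p: False, v: False, d: True

{g, k}: 1 true → odd ✓
{d, k, p}: 1 true → odd ✓
{g, p}: 1 true → odd ✓
{k, p}: 0 true → even ✓
{d, g}: 2 true → even ✓
{k, q, v}: 0 true → even ✓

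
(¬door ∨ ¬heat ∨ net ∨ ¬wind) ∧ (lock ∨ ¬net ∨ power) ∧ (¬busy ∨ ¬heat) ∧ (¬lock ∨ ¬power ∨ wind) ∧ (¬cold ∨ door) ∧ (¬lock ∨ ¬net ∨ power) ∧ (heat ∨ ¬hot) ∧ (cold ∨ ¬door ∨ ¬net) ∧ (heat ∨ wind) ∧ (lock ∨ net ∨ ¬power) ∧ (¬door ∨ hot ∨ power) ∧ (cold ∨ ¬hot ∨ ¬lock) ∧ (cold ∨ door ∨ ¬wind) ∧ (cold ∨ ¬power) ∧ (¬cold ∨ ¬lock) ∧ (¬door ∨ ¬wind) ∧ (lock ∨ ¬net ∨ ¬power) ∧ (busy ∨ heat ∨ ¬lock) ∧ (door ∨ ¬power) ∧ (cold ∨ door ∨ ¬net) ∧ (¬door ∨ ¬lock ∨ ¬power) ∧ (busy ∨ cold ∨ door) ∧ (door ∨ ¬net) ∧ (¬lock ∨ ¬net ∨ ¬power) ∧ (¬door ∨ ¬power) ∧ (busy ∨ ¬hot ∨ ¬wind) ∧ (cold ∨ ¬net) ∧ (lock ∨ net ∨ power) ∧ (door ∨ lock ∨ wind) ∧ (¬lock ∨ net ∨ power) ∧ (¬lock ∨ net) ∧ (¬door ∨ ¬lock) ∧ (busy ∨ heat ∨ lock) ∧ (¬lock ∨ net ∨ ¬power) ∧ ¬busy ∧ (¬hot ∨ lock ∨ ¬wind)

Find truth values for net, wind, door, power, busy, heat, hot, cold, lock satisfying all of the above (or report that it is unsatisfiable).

Case net = True:
  (door ∨ ¬net) forces door = True.
  (cold ∨ ¬door ∨ ¬net) forces cold = True.
  (¬cold ∨ ¬lock) forces lock = False.
  (lock ∨ ¬net ∨ power) forces power = True.
  Clause (lock ∨ ¬net ∨ ¬power) is falsified — contradiction.
Case net = False:
  (¬lock ∨ net) forces lock = False.
  (lock ∨ net ∨ ¬power) forces power = False.
  Clause (lock ∨ net ∨ power) is falsified — contradiction.
Both cases fail, so the formula is unsatisfiable.

Unsatisfiable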